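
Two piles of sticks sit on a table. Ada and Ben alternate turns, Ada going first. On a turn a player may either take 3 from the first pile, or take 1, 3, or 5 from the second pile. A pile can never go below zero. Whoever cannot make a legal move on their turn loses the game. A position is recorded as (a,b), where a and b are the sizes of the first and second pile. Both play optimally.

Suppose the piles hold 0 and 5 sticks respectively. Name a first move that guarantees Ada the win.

Positions with no move are L. A position that does have a move is losing for the player to move precisely when every available move leads to a winning position for the opponent. Fill in the labels:
No move ever increases a pile, so every position that can arise here has a ≤ 0 and b ≤ 5; it is enough to label the cells with 0 ≤ a ≤ 0 and 0 ≤ b ≤ 5.
Every move lowers a or b (never raises either), so fill the grid row by row in increasing a, and left to right within a row: each cell's successors are then already labelled.
      b=0  b=1  b=2  b=3  b=4  b=5
a=0:    L    W    L    W    L    W
Cells with no legal move (terminal, hence L): (0,0).
The remaining L cells, each justified by listing all of its moves:
(0,2): L (sole option (0,1)(W) is W)
(0,4): L (options (0,3)(W), (0,1)(W) are all W)
Every other cell has at least one move into one of the L cells above, so it is W.
From (0,5), the L positions reachable in one move are: (0,4), (0,2), (0,0). Any move reaching one of these is winning.

Move to (0,4).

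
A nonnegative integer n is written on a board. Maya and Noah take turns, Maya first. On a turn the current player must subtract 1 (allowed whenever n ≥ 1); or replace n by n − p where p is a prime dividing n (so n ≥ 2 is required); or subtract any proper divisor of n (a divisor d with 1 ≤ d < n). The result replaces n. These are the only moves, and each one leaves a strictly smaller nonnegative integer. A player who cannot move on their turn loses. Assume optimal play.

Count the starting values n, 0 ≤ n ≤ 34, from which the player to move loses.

7

Label each position W (a win for the player to move) or L (a loss). A position with no legal move is L; any other position is W exactly when some move reaches an L, and L when every move reaches a W.
n=0: no move → L
n=1: →0(L), so W
n=2: →0(L), so W
n=3: →0(L), so W
n=4: →2(W), 3(W) — all W, so L
n=5: →0(L), so W
n=6: →4(L), so W
n=7: →0(L), so W
n=8: →4(L), so W
n=9: →6(W), 8(W) — all W, so L
n=10: →9(L), so W
n=11: →0(L), so W
n=12: →9(L), so W
n=13: →0(L), so W
n=14: →7(W), 12(W), 13(W) — all W, so L
n=15: →14(L), so W
n=16: →14(L), so W
n=17: →0(L), so W
n=18: →9(L), so W
n=19: →0(L), so W
n=20: →10(W), 15(W), 16(W), 18(W), 19(W) — all W, so L
n=21: →14(L), so W
n=22: →20(L), so W
n=23: →0(L), so W
n=24: →20(L), so W
n=25: →20(L), so W
n=26: →13(W), 24(W), 25(W) — all W, so L
n=27: →26(L), so W
n=28: →14(L), so W
n=29: →0(L), so W
n=30: →20(L), so W
n=31: →0(L), so W
n=32: →16(W), 24(W), 28(W), 30(W), 31(W) — all W, so L
n=33: →32(L), so W
n=34: →32(L), so W
L entries with 0 ≤ n ≤ 34: n = 0, 4, 9, 14, 20, 26, 32; that makes 7.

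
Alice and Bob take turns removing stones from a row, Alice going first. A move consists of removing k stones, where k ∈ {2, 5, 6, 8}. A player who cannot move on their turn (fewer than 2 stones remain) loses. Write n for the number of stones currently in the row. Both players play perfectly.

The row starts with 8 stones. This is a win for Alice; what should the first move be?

Remove 8, leaving 0.

Classify positions by backward induction: terminal positions (no move available) are L. From any other position, the mover wins iff some move reaches an L.
n=0: no move → L
n=1: no move → L
n=2: can move to 0, which is L ⇒ W
n=3: can move to 1, which is L ⇒ W
n=4: the only move is to 2(W), a W ⇒ L
n=5: can move to 0, which is L ⇒ W
n=6: can move to 4, which is L ⇒ W
n=7: can move to 1, which is L ⇒ W
n=8: can move to 0, which is L ⇒ W
From 8, the L positions reachable in one move are: 0.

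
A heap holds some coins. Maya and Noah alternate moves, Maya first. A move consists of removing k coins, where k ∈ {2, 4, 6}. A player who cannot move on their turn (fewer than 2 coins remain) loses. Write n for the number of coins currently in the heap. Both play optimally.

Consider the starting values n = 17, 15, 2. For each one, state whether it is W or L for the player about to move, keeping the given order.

Classify positions by backward induction: terminal positions (no move available) are L. From any other position, the mover wins iff some move reaches an L.
n=0: no move → L
n=1: no move → L
n=2: can move to 0, which is L ⇒ W
n=3: can move to 1, which is L ⇒ W
n=4: can move to 0, which is L ⇒ W
n=5: can move to 1, which is L ⇒ W
n=6: can move to 0, which is L ⇒ W
n=7: can move to 1, which is L ⇒ W
n=8: moves to 6(W), 4(W), 2(W); every one is W ⇒ L
n=9: moves to 7(W), 5(W), 3(W); every one is W ⇒ L
n=10: can move to 8, which is L ⇒ W
n=11: can move to 9, which is L ⇒ W
n=12: can move to 8, which is L ⇒ W
n=13: can move to 9, which is L ⇒ W
n=14: can move to 8, which is L ⇒ W
n=15: can move to 9, which is L ⇒ W
n=16: moves to 14(W), 12(W), 10(W); every one is W ⇒ L
n=17: moves to 15(W), 13(W), 11(W); every one is W ⇒ L

17: L, 15: W, 2: W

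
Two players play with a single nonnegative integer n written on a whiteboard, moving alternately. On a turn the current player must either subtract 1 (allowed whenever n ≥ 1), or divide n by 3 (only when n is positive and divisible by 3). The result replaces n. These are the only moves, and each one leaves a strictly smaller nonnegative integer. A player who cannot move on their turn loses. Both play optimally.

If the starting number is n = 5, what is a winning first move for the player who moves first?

Move to 4.

Label each position W (a win for the player to move) or L (a loss). A position with no legal move is L; any other position is W exactly when some move reaches an L, and L when every move reaches a W.
n=0: no move → L
n=1: →0(L), so W
n=2: →1(W) only, which is W, so L
n=3: →2(L), so W
n=4: →3(W) only, which is W, so L
n=5: →4(L), so W
From 5, the L positions reachable in one move are: 4.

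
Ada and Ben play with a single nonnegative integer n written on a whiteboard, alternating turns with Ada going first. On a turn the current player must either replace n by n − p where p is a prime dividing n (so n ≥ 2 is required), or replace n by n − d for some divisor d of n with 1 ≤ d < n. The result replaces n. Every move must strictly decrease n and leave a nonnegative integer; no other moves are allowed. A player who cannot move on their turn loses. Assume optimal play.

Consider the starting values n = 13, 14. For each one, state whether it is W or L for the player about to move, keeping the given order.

13: W, 14: L

Label each position W (a win for the player to move) or L (a loss). A position with no legal move is L; any other position is W exactly when some move reaches an L, and L when every move reaches a W.
n=0: no move → L
n=1: no move → L
n=2: can move to 0, which is L ⇒ W
n=3: can move to 0, which is L ⇒ W
n=4: moves to 2(W), 3(W); every one is W ⇒ L
n=5: can move to 0, which is L ⇒ W
n=6: can move to 4, which is L ⇒ W
n=7: can move to 0, which is L ⇒ W
n=8: can move to 4, which is L ⇒ W
n=9: moves to 6(W), 8(W); every one is W ⇒ L
n=10: can move to 9, which is L ⇒ W
n=11: can move to 0, which is L ⇒ W
n=12: can move to 9, which is L ⇒ W
n=13: can move to 0, which is L ⇒ W
n=14: moves to 7(W), 12(W), 13(W); every one is W ⇒ L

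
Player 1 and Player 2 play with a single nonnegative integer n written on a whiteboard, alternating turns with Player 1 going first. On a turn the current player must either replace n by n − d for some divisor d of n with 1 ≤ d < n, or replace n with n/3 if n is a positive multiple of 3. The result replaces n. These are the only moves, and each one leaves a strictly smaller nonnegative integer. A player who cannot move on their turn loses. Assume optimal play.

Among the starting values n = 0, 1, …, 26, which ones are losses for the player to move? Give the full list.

Label each position W (a win for the player to move) or L (a loss). A position with no legal move is L; any other position is W exactly when some move reaches an L, and L when every move reaches a W.
n=0: no move → L
n=1: no move → L
n=2: →1(L), so W
n=3: →1(L), so W
n=4: →2(W), 3(W) — all W, so L
n=5: →4(L), so W
n=6: →4(L), so W
n=7: →6(W) only, which is W, so L
n=8: →4(L), so W
n=9: →3(W), 6(W), 8(W) — all W, so L
n=10: →9(L), so W
n=11: →10(W) only, which is W, so L
n=12: →4(L), so W
n=13: →12(W) only, which is W, so L
n=14: →7(L), so W
n=15: →5(W), 10(W), 12(W), 14(W) — all W, so L
n=16: →15(L), so W
n=17: →16(W) only, which is W, so L
n=18: →9(L), so W
n=19: →18(W) only, which is W, so L
n=20: →15(L), so W
n=21: →7(L), so W
n=22: →11(L), so W
n=23: →22(W) only, which is W, so L
n=24: →23(L), so W
n=25: →20(W), 24(W) — all W, so L
n=26: →13(L), so W
The losing starting values of n are exactly the entries labelled L in this table (12 of them).

0, 1, 4, 7, 9, 11, 13, 15, 17, 19, 23, 25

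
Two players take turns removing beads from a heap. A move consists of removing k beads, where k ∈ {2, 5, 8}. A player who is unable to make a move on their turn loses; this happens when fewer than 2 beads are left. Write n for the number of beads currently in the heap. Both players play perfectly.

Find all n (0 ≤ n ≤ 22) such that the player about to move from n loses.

0, 1, 4, 7, 10, 11, 14, 17, 20, 21

Classify positions by backward induction: terminal positions (no move available) are L. From any other position, the mover wins iff some move reaches an L.
n=0: no move → L
n=1: no move → L
n=2: W (go to 0, an L position)
n=3: W (go to 1, an L position)
n=4: L (sole option 2(W) is W)
n=5: W (go to 0, an L position)
n=6: W (go to 4, an L position)
n=7: L (options 5(W), 2(W) are all W)
n=8: W (go to 0, an L position)
n=9: W (go to 7, an L position)
n=10: L (options 8(W), 5(W), 2(W) are all W)
n=11: L (options 9(W), 6(W), 3(W) are all W)
n=12: W (go to 10, an L position)
n=13: W (go to 11, an L position)
n=14: L (options 12(W), 9(W), 6(W) are all W)
n=15: W (go to 10, an L position)
n=16: W (go to 14, an L position)
n=17: L (options 15(W), 12(W), 9(W) are all W)
n=18: W (go to 10, an L position)
n=19: W (go to 17, an L position)
n=20: L (options 18(W), 15(W), 12(W) are all W)
n=21: L (options 19(W), 16(W), 13(W) are all W)
n=22: W (go to 20, an L position)
The losing starting values of n are exactly the entries labelled L in this table (10 of them).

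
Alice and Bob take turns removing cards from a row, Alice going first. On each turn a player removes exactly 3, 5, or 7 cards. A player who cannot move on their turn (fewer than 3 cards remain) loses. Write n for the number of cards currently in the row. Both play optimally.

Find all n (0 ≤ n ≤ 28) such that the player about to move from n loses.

0, 1, 2, 10, 11, 12, 20, 21, 22

Build the W/L table. Terminal = L. A non-terminal position is W if it has a move to some L; otherwise it is L.
n=0: no move → L
n=1: no move → L
n=2: no move → L
n=3: reaches L-position 0 → W
n=4: reaches L-position 1 → W
n=5: reaches L-position 2 → W
n=6: reaches L-position 1 → W
n=7: reaches L-position 2 → W
n=8: reaches L-position 1 → W
n=9: reaches L-position 2 → W
n=10: only reaches 7(W), 5(W), 3(W), all W → L
n=11: only reaches 8(W), 6(W), 4(W), all W → L
n=12: only reaches 9(W), 7(W), 5(W), all W → L
n=13: reaches L-position 10 → W
n=14: reaches L-position 11 → W
n=15: reaches L-position 12 → W
n=16: reaches L-position 11 → W
n=17: reaches L-position 12 → W
n=18: reaches L-position 11 → W
n=19: reaches L-position 12 → W
n=20: only reaches 17(W), 15(W), 13(W), all W → L
n=21: only reaches 18(W), 16(W), 14(W), all W → L
n=22: only reaches 19(W), 17(W), 15(W), all W → L
n=23: reaches L-position 20 → W
n=24: reaches L-position 21 → W
n=25: reaches L-position 22 → W
n=26: reaches L-position 21 → W
n=27: reaches L-position 22 → W
n=28: reaches L-position 21 → W
Reading off the rows marked L gives the requested list; there are 9 such values of n.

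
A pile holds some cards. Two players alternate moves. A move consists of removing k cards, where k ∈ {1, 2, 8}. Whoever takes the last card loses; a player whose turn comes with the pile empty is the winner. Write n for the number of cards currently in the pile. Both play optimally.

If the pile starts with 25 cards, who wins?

Compute win/loss labels from the base case upward. A position with no move is W. Any other position is W if it can reach an L in one move, else L.
n=0: no move; the opponent has just taken the last card and therefore loses → W
n=1: →0(W) only, which is W, so L
n=2: →1(L), so W
n=3: →1(L), so W
n=4: →3(W), 2(W) — all W, so L
n=5: →4(L), so W
n=6: →4(L), so W
n=7: →6(W), 5(W) — all W, so L
n=8: →7(L), so W
n=9: →7(L), so W
n=10: →9(W), 8(W), 2(W) — all W, so L
n=11: →10(L), so W
n=12: →10(L), so W
n=13: →12(W), 11(W), 5(W) — all W, so L
n=14: →13(L), so W
n=15: →13(L), so W
n=16: →15(W), 14(W), 8(W) — all W, so L
n=17: →16(L), so W
n=18: →16(L), so W
n=19: →18(W), 17(W), 11(W) — all W, so L
n=20: →19(L), so W
n=21: →19(L), so W
n=22: →21(W), 20(W), 14(W) — all W, so L
n=23: →22(L), so W
n=24: →22(L), so W
n=25: →24(W), 23(W), 17(W) — all W, so L
Every move from 25 reaches a W position, so the mover loses.

The second player wins.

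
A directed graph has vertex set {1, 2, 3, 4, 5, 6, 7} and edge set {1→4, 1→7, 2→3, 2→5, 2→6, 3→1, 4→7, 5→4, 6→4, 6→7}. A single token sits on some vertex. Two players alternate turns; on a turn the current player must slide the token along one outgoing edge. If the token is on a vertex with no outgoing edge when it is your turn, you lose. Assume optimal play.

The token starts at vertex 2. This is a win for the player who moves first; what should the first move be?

Move to 3.

Classify positions by backward induction: terminal positions (no move available) are L. From any other position, the mover wins iff some move reaches an L.
Every edge goes from a vertex to one that appears earlier in the order 7, 4, 6, 1, 5, 3, 2, so processing vertices in that order labels each vertex after all of its successors.
7: no outgoing edge → L
4: reaches L-position 7 → W
6: reaches L-position 7 → W
1: reaches L-position 7 → W
5: only reaches 4(W), which is W → L
3: only reaches 1(W), which is W → L
2: reaches L-position 3 → W
From 2, the L positions reachable in one move are: 3, 5. Any move reaching one of these is winning.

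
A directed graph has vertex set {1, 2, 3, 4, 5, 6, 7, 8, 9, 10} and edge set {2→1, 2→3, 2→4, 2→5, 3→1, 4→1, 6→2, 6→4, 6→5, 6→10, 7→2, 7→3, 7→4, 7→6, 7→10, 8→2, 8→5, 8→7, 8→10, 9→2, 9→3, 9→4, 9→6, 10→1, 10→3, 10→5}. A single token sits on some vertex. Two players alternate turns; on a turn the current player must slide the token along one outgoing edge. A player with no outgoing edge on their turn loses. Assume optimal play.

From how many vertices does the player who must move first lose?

4

Compute win/loss labels from the base case upward. A position with no move is L. Any other position is W if it can reach an L in one move, else L.
Every edge goes from a vertex to one that appears earlier in the order 1, 5, 3, 10, 4, 2, 6, 9, 7, 8, so processing vertices in that order labels each vertex after all of its successors.
1: no outgoing edge → L
5: no outgoing edge → L
3: can move to 1, which is L ⇒ W
10: can move to 5, which is L ⇒ W
4: can move to 1, which is L ⇒ W
2: can move to 5, which is L ⇒ W
6: can move to 5, which is L ⇒ W
9: moves to 6(W), 2(W), 4(W), 3(W); every one is W ⇒ L
7: moves to 6(W), 2(W), 4(W), 10(W), 3(W); every one is W ⇒ L
8: can move to 7, which is L ⇒ W
The L vertices are 1, 5, 7, 9; that is 4 in all.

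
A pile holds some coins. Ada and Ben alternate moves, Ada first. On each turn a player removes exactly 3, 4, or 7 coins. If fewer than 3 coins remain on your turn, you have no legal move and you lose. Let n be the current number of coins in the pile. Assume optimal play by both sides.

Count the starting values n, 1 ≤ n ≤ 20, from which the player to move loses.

Positions with no move are L. A position that does have a move is losing for the player to move precisely when every available move leads to a winning position for the opponent. Fill in the labels:
n=0: no move → L
n=1: no move → L
n=2: no move → L
n=3: →0(L), so W
n=4: →1(L), so W
n=5: →2(L), so W
n=6: →2(L), so W
n=7: →0(L), so W
n=8: →1(L), so W
n=9: →2(L), so W
n=10: →7(W), 6(W), 3(W) — all W, so L
n=11: →8(W), 7(W), 4(W) — all W, so L
n=12: →9(W), 8(W), 5(W) — all W, so L
n=13: →10(L), so W
n=14: →11(L), so W
n=15: →12(L), so W
n=16: →12(L), so W
n=17: →10(L), so W
n=18: →11(L), so W
n=19: →12(L), so W
n=20: →17(W), 16(W), 13(W) — all W, so L
L entries with 1 ≤ n ≤ 20 (n=0 is outside the asked range and is not counted): n = 1, 2, 10, 11, 12, 20; that makes 6.

6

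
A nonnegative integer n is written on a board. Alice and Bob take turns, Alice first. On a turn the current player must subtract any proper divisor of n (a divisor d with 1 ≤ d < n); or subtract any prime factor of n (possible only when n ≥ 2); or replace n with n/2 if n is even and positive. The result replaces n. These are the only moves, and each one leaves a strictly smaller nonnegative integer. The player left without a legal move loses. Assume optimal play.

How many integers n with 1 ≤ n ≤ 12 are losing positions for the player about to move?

3

Use the standard recursion: the mover loses at a terminal position; elsewhere, the mover wins exactly when some move hands the opponent an L position.
n=0: no move → L
n=1: no move → L
n=2: W (go to 0, an L position)
n=3: W (go to 0, an L position)
n=4: L (options 2(W), 3(W) are all W)
n=5: W (go to 0, an L position)
n=6: W (go to 4, an L position)
n=7: W (go to 0, an L position)
n=8: W (go to 4, an L position)
n=9: L (options 6(W), 8(W) are all W)
n=10: W (go to 9, an L position)
n=11: W (go to 0, an L position)
n=12: W (go to 9, an L position)
L entries with 1 ≤ n ≤ 12 (n=0 is outside the asked range and is not counted): n = 1, 4, 9; that makes 3.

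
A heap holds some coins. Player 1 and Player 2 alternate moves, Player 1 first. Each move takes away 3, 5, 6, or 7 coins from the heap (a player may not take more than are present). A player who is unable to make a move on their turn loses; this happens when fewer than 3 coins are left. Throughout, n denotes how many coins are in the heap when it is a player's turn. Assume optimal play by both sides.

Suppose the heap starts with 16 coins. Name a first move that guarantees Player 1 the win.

Remove 5, leaving 11.

Positions with no move are L. A position that does have a move is losing for the player to move precisely when every available move leads to a winning position for the opponent. Fill in the labels:
n=0: no move → L
n=1: no move → L
n=2: no move → L
n=3: W (go to 0, an L position)
n=4: W (go to 1, an L position)
n=5: W (go to 2, an L position)
n=6: W (go to 1, an L position)
n=7: W (go to 2, an L position)
n=8: W (go to 2, an L position)
n=9: W (go to 2, an L position)
n=10: L (options 7(W), 5(W), 4(W), 3(W) are all W)
n=11: L (options 8(W), 6(W), 5(W), 4(W) are all W)
n=12: L (options 9(W), 7(W), 6(W), 5(W) are all W)
n=13: W (go to 10, an L position)
n=14: W (go to 11, an L position)
n=15: W (go to 12, an L position)
n=16: W (go to 11, an L position)
From 16, the L positions reachable in one move are: 11, 10. Any move reaching one of these is winning.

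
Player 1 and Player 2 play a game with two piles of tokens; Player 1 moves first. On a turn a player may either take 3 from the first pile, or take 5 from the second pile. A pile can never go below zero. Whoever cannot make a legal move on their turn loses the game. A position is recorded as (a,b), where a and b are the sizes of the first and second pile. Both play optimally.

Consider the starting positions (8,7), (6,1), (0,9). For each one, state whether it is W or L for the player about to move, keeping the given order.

Use the standard recursion: the mover loses at a terminal position; elsewhere, the mover wins exactly when some move hands the opponent an L position.
No move ever increases a pile, so every position that can arise here has a ≤ 8 and b ≤ 9; it is enough to label the cells with 0 ≤ a ≤ 8 and 0 ≤ b ≤ 9.
Every move lowers a or b (never raises either), so fill the grid row by row in increasing a, and left to right within a row: each cell's successors are then already labelled.
      b=0  b=1  b=2  b=3  b=4  b=5  b=6  b=7  b=8  b=9
a=0:    L    L    L    L    L    W    W    W    W    W
a=1:    L    L    L    L    L    W    W    W    W    W
a=2:    L    L    L    L    L    W    W    W    W    W
a=3:    W    W    W    W    W    L    L    L    L    L
a=4:    W    W    W    W    W    L    L    L    L    L
a=5:    W    W    W    W    W    L    L    L    L    L
a=6:    L    L    L    L    L    W    W    W    W    W
a=7:    L    L    L    L    L    W    W    W    W    W
a=8:    L    L    L    L    L    W    W    W    W    W
Cells with no legal move (terminal, hence L): (0,0), (0,1), (0,2), (0,3), (0,4), (1,0), (1,1), (1,2), (1,3), (1,4), (2,0), (2,1), (2,2), (2,3), (2,4).
The remaining L cells, each justified by listing all of its moves:
(3,5): moves to (0,5)(W), (3,0)(W); every one is W ⇒ L
(3,6): moves to (0,6)(W), (3,1)(W); every one is W ⇒ L
(3,7): moves to (0,7)(W), (3,2)(W); every one is W ⇒ L
(3,8): moves to (0,8)(W), (3,3)(W); every one is W ⇒ L
(3,9): moves to (0,9)(W), (3,4)(W); every one is W ⇒ L
(4,5): moves to (1,5)(W), (4,0)(W); every one is W ⇒ L
(4,6): moves to (1,6)(W), (4,1)(W); every one is W ⇒ L
(4,7): moves to (1,7)(W), (4,2)(W); every one is W ⇒ L
(4,8): moves to (1,8)(W), (4,3)(W); every one is W ⇒ L
(4,9): moves to (1,9)(W), (4,4)(W); every one is W ⇒ L
(5,5): moves to (2,5)(W), (5,0)(W); every one is W ⇒ L
(5,6): moves to (2,6)(W), (5,1)(W); every one is W ⇒ L
(5,7): moves to (2,7)(W), (5,2)(W); every one is W ⇒ L
(5,8): moves to (2,8)(W), (5,3)(W); every one is W ⇒ L
(5,9): moves to (2,9)(W), (5,4)(W); every one is W ⇒ L
(6,0): the only move is to (3,0)(W), a W ⇒ L
(6,1): the only move is to (3,1)(W), a W ⇒ L
(6,2): the only move is to (3,2)(W), a W ⇒ L
(6,3): the only move is to (3,3)(W), a W ⇒ L
(6,4): the only move is to (3,4)(W), a W ⇒ L
(7,0): the only move is to (4,0)(W), a W ⇒ L
(7,1): the only move is to (4,1)(W), a W ⇒ L
(7,2): the only move is to (4,2)(W), a W ⇒ L
(7,3): the only move is to (4,3)(W), a W ⇒ L
(7,4): the only move is to (4,4)(W), a W ⇒ L
(8,0): the only move is to (5,0)(W), a W ⇒ L
(8,1): the only move is to (5,1)(W), a W ⇒ L
(8,2): the only move is to (5,2)(W), a W ⇒ L
(8,3): the only move is to (5,3)(W), a W ⇒ L
(8,4): the only move is to (5,4)(W), a W ⇒ L
Every other cell has at least one move into one of the L cells above, so it is W.
(8,7): the move to (5,7) reaches an L cell, so W
(6,1): one of the L cells justified above, so L
(0,9): the move to (0,4) reaches an L cell, so W

(8,7): W, (6,1): L, (0,9): W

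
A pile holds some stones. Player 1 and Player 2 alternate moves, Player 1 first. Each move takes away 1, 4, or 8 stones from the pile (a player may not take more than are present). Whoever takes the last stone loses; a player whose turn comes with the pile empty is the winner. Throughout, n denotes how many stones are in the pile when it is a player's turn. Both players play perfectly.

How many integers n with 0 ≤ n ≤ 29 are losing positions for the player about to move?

10

Classify positions by backward induction: terminal positions (no move available) are W. From any other position, the mover wins iff some move reaches an L.
n=0: no move; the opponent has just taken the last stone and therefore loses → W
n=1: →0(W) only, which is W, so L
n=2: →1(L), so W
n=3: →2(W) only, which is W, so L
n=4: →3(L), so W
n=5: →1(L), so W
n=6: →5(W), 2(W) — all W, so L
n=7: →6(L), so W
n=8: →7(W), 4(W), 0(W) — all W, so L
n=9: →8(L), so W
n=10: →6(L), so W
n=11: →3(L), so W
n=12: →8(L), so W
n=13: →12(W), 9(W), 5(W) — all W, so L
n=14: →13(L), so W
n=15: →14(W), 11(W), 7(W) — all W, so L
n=16: →15(L), so W
n=17: →13(L), so W
n=18: →17(W), 14(W), 10(W) — all W, so L
n=19: →18(L), so W
n=20: →19(W), 16(W), 12(W) — all W, so L
n=21: →20(L), so W
n=22: →18(L), so W
n=23: →15(L), so W
n=24: →20(L), so W
n=25: →24(W), 21(W), 17(W) — all W, so L
n=26: →25(L), so W
n=27: →26(W), 23(W), 19(W) — all W, so L
n=28: →27(L), so W
n=29: →25(L), so W
L entries with 0 ≤ n ≤ 29: n = 1, 3, 6, 8, 13, 15, 18, 20, 25, 27; that makes 10.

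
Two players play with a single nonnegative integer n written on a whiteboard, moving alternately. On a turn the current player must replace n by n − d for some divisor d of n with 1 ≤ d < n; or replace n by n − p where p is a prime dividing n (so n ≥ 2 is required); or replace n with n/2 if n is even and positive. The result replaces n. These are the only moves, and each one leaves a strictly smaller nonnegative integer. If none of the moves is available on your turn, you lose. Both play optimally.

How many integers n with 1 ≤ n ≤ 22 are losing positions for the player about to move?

Build the W/L table. Terminal = L. A non-terminal position is W if it has a move to some L; otherwise it is L.
n=0: no move → L
n=1: no move → L
n=2: W (go to 0, an L position)
n=3: W (go to 0, an L position)
n=4: L (options 2(W), 3(W) are all W)
n=5: W (go to 0, an L position)
n=6: W (go to 4, an L position)
n=7: W (go to 0, an L position)
n=8: W (go to 4, an L position)
n=9: L (options 6(W), 8(W) are all W)
n=10: W (go to 9, an L position)
n=11: W (go to 0, an L position)
n=12: W (go to 9, an L position)
n=13: W (go to 0, an L position)
n=14: L (options 7(W), 12(W), 13(W) are all W)
n=15: W (go to 14, an L position)
n=16: W (go to 14, an L position)
n=17: W (go to 0, an L position)
n=18: W (go to 9, an L position)
n=19: W (go to 0, an L position)
n=20: L (options 10(W), 15(W), 16(W), 18(W), 19(W) are all W)
n=21: W (go to 14, an L position)
n=22: W (go to 20, an L position)
L entries with 1 ≤ n ≤ 22 (n=0 is outside the asked range and is not counted): n = 1, 4, 9, 14, 20; that makes 5.

5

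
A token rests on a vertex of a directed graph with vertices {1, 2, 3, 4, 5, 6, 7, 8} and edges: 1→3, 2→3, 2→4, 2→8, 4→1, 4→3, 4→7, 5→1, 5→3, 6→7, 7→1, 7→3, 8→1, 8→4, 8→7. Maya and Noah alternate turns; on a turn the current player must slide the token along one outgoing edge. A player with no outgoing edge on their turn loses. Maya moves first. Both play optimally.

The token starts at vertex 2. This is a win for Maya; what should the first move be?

Build the W/L table. Terminal = L. A non-terminal position is W if it has a move to some L; otherwise it is L.
Every edge goes from a vertex to one that appears earlier in the order 3, 1, 7, 4, 8, 6, 2, 5, so processing vertices in that order labels each vertex after all of its successors.
3: no outgoing edge → L
1: →3(L), so W
7: →3(L), so W
4: →3(L), so W
8: →4(W), 7(W), 1(W) — all W, so L
6: →7(W) only, which is W, so L
2: →8(L), so W
5: →3(L), so W
From 2, the L positions reachable in one move are: 8, 3. Any move reaching one of these is winning.

Move to 8.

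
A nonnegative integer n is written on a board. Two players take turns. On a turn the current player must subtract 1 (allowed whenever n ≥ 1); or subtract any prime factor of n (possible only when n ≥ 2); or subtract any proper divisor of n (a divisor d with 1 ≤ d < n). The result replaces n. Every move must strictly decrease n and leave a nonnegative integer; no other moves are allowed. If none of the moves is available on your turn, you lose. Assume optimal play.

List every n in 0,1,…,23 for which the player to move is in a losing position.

0, 4, 9, 14, 20

Label each position W (a win for the player to move) or L (a loss). A position with no legal move is L; any other position is W exactly when some move reaches an L, and L when every move reaches a W.
n=0: no move → L
n=1: can move to 0, which is L ⇒ W
n=2: can move to 0, which is L ⇒ W
n=3: can move to 0, which is L ⇒ W
n=4: moves to 2(W), 3(W); every one is W ⇒ L
n=5: can move to 0, which is L ⇒ W
n=6: can move to 4, which is L ⇒ W
n=7: can move to 0, which is L ⇒ W
n=8: can move to 4, which is L ⇒ W
n=9: moves to 6(W), 8(W); every one is W ⇒ L
n=10: can move to 9, which is L ⇒ W
n=11: can move to 0, which is L ⇒ W
n=12: can move to 9, which is L ⇒ W
n=13: can move to 0, which is L ⇒ W
n=14: moves to 7(W), 12(W), 13(W); every one is W ⇒ L
n=15: can move to 14, which is L ⇒ W
n=16: can move to 14, which is L ⇒ W
n=17: can move to 0, which is L ⇒ W
n=18: can move to 9, which is L ⇒ W
n=19: can move to 0, which is L ⇒ W
n=20: moves to 10(W), 15(W), 16(W), 18(W), 19(W); every one is W ⇒ L
n=21: can move to 14, which is L ⇒ W
n=22: can move to 20, which is L ⇒ W
n=23: can move to 0, which is L ⇒ W
Reading off the rows marked L gives the requested list; there are 5 such values of n.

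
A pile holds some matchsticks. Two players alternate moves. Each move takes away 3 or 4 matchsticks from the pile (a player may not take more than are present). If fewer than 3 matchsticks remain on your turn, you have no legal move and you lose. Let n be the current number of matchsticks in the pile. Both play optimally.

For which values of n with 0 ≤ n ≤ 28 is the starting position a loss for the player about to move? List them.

Use the standard recursion: the mover loses at a terminal position; elsewhere, the mover wins exactly when some move hands the opponent an L position.
n=0: no move → L
n=1: no move → L
n=2: no move → L
n=3: can move to 0, which is L ⇒ W
n=4: can move to 1, which is L ⇒ W
n=5: can move to 2, which is L ⇒ W
n=6: can move to 2, which is L ⇒ W
n=7: moves to 4(W), 3(W); every one is W ⇒ L
n=8: moves to 5(W), 4(W); every one is W ⇒ L
n=9: moves to 6(W), 5(W); every one is W ⇒ L
n=10: can move to 7, which is L ⇒ W
n=11: can move to 8, which is L ⇒ W
n=12: can move to 9, which is L ⇒ W
n=13: can move to 9, which is L ⇒ W
n=14: moves to 11(W), 10(W); every one is W ⇒ L
n=15: moves to 12(W), 11(W); every one is W ⇒ L
n=16: moves to 13(W), 12(W); every one is W ⇒ L
n=17: can move to 14, which is L ⇒ W
n=18: can move to 15, which is L ⇒ W
n=19: can move to 16, which is L ⇒ W
n=20: can move to 16, which is L ⇒ W
n=21: moves to 18(W), 17(W); every one is W ⇒ L
n=22: moves to 19(W), 18(W); every one is W ⇒ L
n=23: moves to 20(W), 19(W); every one is W ⇒ L
n=24: can move to 21, which is L ⇒ W
n=25: can move to 22, which is L ⇒ W
n=26: can move to 23, which is L ⇒ W
n=27: can move to 23, which is L ⇒ W
n=28: moves to 25(W), 24(W); every one is W ⇒ L
Reading off the rows marked L gives the requested list; there are 13 such values of n.

0, 1, 2, 7, 8, 9, 14, 15, 16, 21, 22, 23, 28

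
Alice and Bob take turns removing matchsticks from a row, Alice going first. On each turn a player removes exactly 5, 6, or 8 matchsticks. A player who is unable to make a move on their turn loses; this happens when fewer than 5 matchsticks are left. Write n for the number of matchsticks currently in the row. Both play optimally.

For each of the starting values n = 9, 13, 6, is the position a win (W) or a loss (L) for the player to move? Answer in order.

9: W, 13: L, 6: W

Positions with no move are L. A position that does have a move is losing for the player to move precisely when every available move leads to a winning position for the opponent. Fill in the labels:
n=0: no move → L
n=1: no move → L
n=2: no move → L
n=3: no move → L
n=4: no move → L
n=5: can move to 0, which is L ⇒ W
n=6: can move to 1, which is L ⇒ W
n=7: can move to 2, which is L ⇒ W
n=8: can move to 3, which is L ⇒ W
n=9: can move to 4, which is L ⇒ W
n=10: can move to 4, which is L ⇒ W
n=11: can move to 3, which is L ⇒ W
n=12: can move to 4, which is L ⇒ W
n=13: moves to 8(W), 7(W), 5(W); every one is W ⇒ L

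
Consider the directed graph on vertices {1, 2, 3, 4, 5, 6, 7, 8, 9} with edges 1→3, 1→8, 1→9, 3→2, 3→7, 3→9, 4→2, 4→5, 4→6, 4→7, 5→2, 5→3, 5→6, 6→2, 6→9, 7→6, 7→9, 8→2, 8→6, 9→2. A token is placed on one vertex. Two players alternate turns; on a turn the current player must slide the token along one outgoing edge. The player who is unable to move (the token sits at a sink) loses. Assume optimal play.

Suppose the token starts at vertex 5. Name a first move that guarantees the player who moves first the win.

Work bottom-up. With no move the player to move loses. Otherwise the position is W if at least one move leads to an L position for the opponent, and L if every move leads to a W.
Every edge goes from a vertex to one that appears earlier in the order 2, 9, 6, 7, 3, 5, 8, 1, 4, so processing vertices in that order labels each vertex after all of its successors.
2: no outgoing edge → L
9: can move to 2, which is L ⇒ W
6: can move to 2, which is L ⇒ W
7: moves to 6(W), 9(W); every one is W ⇒ L
3: can move to 7, which is L ⇒ W
5: can move to 2, which is L ⇒ W
8: can move to 2, which is L ⇒ W
1: moves to 8(W), 3(W), 9(W); every one is W ⇒ L
4: can move to 7, which is L ⇒ W
From 5, the L positions reachable in one move are: 2.

Move to 2.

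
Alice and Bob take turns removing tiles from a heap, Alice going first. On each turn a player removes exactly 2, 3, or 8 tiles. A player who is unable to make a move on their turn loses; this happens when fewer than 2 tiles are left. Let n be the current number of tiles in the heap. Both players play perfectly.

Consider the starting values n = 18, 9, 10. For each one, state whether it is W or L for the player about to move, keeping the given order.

Positions with no move are L. A position that does have a move is losing for the player to move precisely when every available move leads to a winning position for the opponent. Fill in the labels:
n=0: no move → L
n=1: no move → L
n=2: can move to 0, which is L ⇒ W
n=3: can move to 1, which is L ⇒ W
n=4: can move to 1, which is L ⇒ W
n=5: moves to 3(W), 2(W); every one is W ⇒ L
n=6: moves to 4(W), 3(W); every one is W ⇒ L
n=7: can move to 5, which is L ⇒ W
n=8: can move to 6, which is L ⇒ W
n=9: can move to 6, which is L ⇒ W
n=10: moves to 8(W), 7(W), 2(W); every one is W ⇒ L
n=11: moves to 9(W), 8(W), 3(W); every one is W ⇒ L
n=12: can move to 10, which is L ⇒ W
n=13: can move to 11, which is L ⇒ W
n=14: can move to 11, which is L ⇒ W
n=15: moves to 13(W), 12(W), 7(W); every one is W ⇒ L
n=16: moves to 14(W), 13(W), 8(W); every one is W ⇒ L
n=17: can move to 15, which is L ⇒ W
n=18: can move to 16, which is L ⇒ W

18: W, 9: W, 10: L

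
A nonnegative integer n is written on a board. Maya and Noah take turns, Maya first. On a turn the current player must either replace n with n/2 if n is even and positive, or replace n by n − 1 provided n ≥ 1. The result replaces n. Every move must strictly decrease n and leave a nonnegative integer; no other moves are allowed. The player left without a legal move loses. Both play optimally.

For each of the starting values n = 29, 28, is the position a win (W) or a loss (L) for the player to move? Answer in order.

29: L, 28: W

Build the W/L table. Terminal = L. A non-terminal position is W if it has a move to some L; otherwise it is L.
n=0: no move → L
n=1: can move to 0, which is L ⇒ W
n=2: the only move is to 1(W), a W ⇒ L
n=3: can move to 2, which is L ⇒ W
n=4: can move to 2, which is L ⇒ W
n=5: the only move is to 4(W), a W ⇒ L
n=6: can move to 5, which is L ⇒ W
n=7: the only move is to 6(W), a W ⇒ L
n=8: can move to 7, which is L ⇒ W
n=9: the only move is to 8(W), a W ⇒ L
n=10: can move to 5, which is L ⇒ W
n=11: the only move is to 10(W), a W ⇒ L
n=12: can move to 11, which is L ⇒ W
n=13: the only move is to 12(W), a W ⇒ L
n=14: can move to 7, which is L ⇒ W
n=15: the only move is to 14(W), a W ⇒ L
n=16: can move to 15, which is L ⇒ W
n=17: the only move is to 16(W), a W ⇒ L
n=18: can move to 9, which is L ⇒ W
n=19: the only move is to 18(W), a W ⇒ L
n=20: can move to 19, which is L ⇒ W
n=21: the only move is to 20(W), a W ⇒ L
n=22: can move to 11, which is L ⇒ W
n=23: the only move is to 22(W), a W ⇒ L
n=24: can move to 23, which is L ⇒ W
n=25: the only move is to 24(W), a W ⇒ L
n=26: can move to 13, which is L ⇒ W
n=27: the only move is to 26(W), a W ⇒ L
n=28: can move to 27, which is L ⇒ W
n=29: the only move is to 28(W), a W ⇒ L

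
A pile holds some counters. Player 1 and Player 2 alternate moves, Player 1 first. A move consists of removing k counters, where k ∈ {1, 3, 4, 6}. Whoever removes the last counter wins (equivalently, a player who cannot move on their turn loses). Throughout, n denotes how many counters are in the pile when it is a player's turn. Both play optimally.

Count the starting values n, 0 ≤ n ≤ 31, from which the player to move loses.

10

Work bottom-up. With no move the player to move loses. Otherwise the position is W if at least one move leads to an L position for the opponent, and L if every move leads to a W.
n=0: no move → L
n=1: →0(L), so W
n=2: →1(W) only, which is W, so L
n=3: →2(L), so W
n=4: →0(L), so W
n=5: →2(L), so W
n=6: →2(L), so W
n=7: →6(W), 4(W), 3(W), 1(W) — all W, so L
n=8: →7(L), so W
n=9: →8(W), 6(W), 5(W), 3(W) — all W, so L
n=10: →9(L), so W
n=11: →7(L), so W
n=12: →9(L), so W
n=13: →9(L), so W
n=14: →13(W), 11(W), 10(W), 8(W) — all W, so L
n=15: →14(L), so W
n=16: →15(W), 13(W), 12(W), 10(W) — all W, so L
n=17: →16(L), so W
n=18: →14(L), so W
n=19: →16(L), so W
n=20: →16(L), so W
n=21: →20(W), 18(W), 17(W), 15(W) — all W, so L
n=22: →21(L), so W
n=23: →22(W), 20(W), 19(W), 17(W) — all W, so L
n=24: →23(L), so W
n=25: →21(L), so W
n=26: →23(L), so W
n=27: →23(L), so W
n=28: →27(W), 25(W), 24(W), 22(W) — all W, so L
n=29: →28(L), so W
n=30: →29(W), 27(W), 26(W), 24(W) — all W, so L
n=31: →30(L), so W
L entries with 0 ≤ n ≤ 31: n = 0, 2, 7, 9, 14, 16, 21, 23, 28, 30; that makes 10.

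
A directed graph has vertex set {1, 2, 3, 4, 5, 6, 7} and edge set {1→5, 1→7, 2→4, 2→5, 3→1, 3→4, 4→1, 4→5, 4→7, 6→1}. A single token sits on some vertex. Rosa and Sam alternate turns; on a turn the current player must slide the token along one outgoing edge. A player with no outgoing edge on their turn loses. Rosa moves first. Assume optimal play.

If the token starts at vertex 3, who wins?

Label each position W (a win for the player to move) or L (a loss). A position with no legal move is L; any other position is W exactly when some move reaches an L, and L when every move reaches a W.
Every edge goes from a vertex to one that appears earlier in the order 5, 7, 1, 4, 2, 3, 6, so processing vertices in that order labels each vertex after all of its successors.
5: no outgoing edge → L
7: no outgoing edge → L
1: →7(L), so W
4: →7(L), so W
2: →5(L), so W
3: →4(W), 1(W) — all W, so L
6: →1(W) only, which is W, so L
Every move from 3 reaches a W position, so the mover loses.

Sam wins.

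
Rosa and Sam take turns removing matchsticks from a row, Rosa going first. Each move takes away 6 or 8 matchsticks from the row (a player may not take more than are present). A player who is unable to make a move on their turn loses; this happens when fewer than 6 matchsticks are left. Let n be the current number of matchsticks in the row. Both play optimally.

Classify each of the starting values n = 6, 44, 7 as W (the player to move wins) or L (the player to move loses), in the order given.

Build the W/L table. Terminal = L. A non-terminal position is W if it has a move to some L; otherwise it is L.
n=0: no move → L
n=1: no move → L
n=2: no move → L
n=3: no move → L
n=4: no move → L
n=5: no move → L
n=6: can move to 0, which is L ⇒ W
n=7: can move to 1, which is L ⇒ W
n=8: can move to 2, which is L ⇒ W
n=9: can move to 3, which is L ⇒ W
n=10: can move to 4, which is L ⇒ W
n=11: can move to 5, which is L ⇒ W
n=12: can move to 4, which is L ⇒ W
n=13: can move to 5, which is L ⇒ W
n=14: moves to 8(W), 6(W); every one is W ⇒ L
n=15: moves to 9(W), 7(W); every one is W ⇒ L
n=16: moves to 10(W), 8(W); every one is W ⇒ L
n=17: moves to 11(W), 9(W); every one is W ⇒ L
n=18: moves to 12(W), 10(W); every one is W ⇒ L
n=19: moves to 13(W), 11(W); every one is W ⇒ L
n=20: can move to 14, which is L ⇒ W
n=21: can move to 15, which is L ⇒ W
n=22: can move to 16, which is L ⇒ W
n=23: can move to 17, which is L ⇒ W
n=24: can move to 18, which is L ⇒ W
n=25: can move to 19, which is L ⇒ W
n=26: can move to 18, which is L ⇒ W
n=27: can move to 19, which is L ⇒ W
n=28: moves to 22(W), 20(W); every one is W ⇒ L
n=29: moves to 23(W), 21(W); every one is W ⇒ L
n=30: moves to 24(W), 22(W); every one is W ⇒ L
n=31: moves to 25(W), 23(W); every one is W ⇒ L
n=32: moves to 26(W), 24(W); every one is W ⇒ L
n=33: moves to 27(W), 25(W); every one is W ⇒ L
n=34: can move to 28, which is L ⇒ W
n=35: can move to 29, which is L ⇒ W
n=36: can move to 30, which is L ⇒ W
n=37: can move to 31, which is L ⇒ W
n=38: can move to 32, which is L ⇒ W
n=39: can move to 33, which is L ⇒ W
n=40: can move to 32, which is L ⇒ W
n=41: can move to 33, which is L ⇒ W
n=42: moves to 36(W), 34(W); every one is W ⇒ L
n=43: moves to 37(W), 35(W); every one is W ⇒ L
n=44: moves to 38(W), 36(W); every one is W ⇒ L

6: W, 44: L, 7: W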